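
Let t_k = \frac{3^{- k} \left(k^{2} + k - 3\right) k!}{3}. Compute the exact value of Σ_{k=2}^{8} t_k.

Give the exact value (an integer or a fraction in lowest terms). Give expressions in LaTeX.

Σ = 49064/243

Compute t_(k+1)/t_k: get (k + 1)*(k + (k + 1)**2 - 2)/(3*(k**2 + k - 3)).
Factor: A=k/3 + 1/3; B=1; C=k**2 + k - 3.
Key eq: (k/3 + 1/3)·f(k+1) = (1)·f(k) + (k**2 + k - 3).
Degrees (1,0,2) ⇒ d ≤ 1.
A polynomial solution: f(k) = 3*(k + 2).
Get s_k = R·t_k = (k + 2)*factorial(k)/3**k with R(k) = B(k−1)f(k)/C(k) = 3*(k + 2)/(k**2 + k - 3).
Verify: (k**2 + k - 3)*factorial(k)/(3*3**k) matches t_k.
Telescoping: Σ = s_(9) − s_(2) = 49280/243 − (8/9) = 49064/243.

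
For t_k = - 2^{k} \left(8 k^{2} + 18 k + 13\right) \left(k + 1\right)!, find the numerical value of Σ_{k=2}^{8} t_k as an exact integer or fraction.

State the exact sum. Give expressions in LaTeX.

Σ = -65028095832

r(k) = 2*(8*k**3 + 50*k**2 + 107*k + 78)/(8*k**2 + 18*k + 13) after simplifying.
Gosper form: A/B · C(k+1)/C(k) with A=2*k + 4, B=1, C=k**2 + 9*k/4 + 13/8.
f must satisfy (2*k + 4)·f(k+1) − (1)·f(k) = k**2 + 9*k/4 + 13/8.
deg f ≤ 1 (via 1,0,2).
Solve for f: f(k) = (4*k - 1)/8 (degree 1 ≤ 1).
Then R = B(k−1)f/C = (4*k - 1)/(8*k**2 + 18*k + 13), so s_k = R(k)·t_k = -2**k*(4*k - 1)*factorial(k + 1).
s_(k+1) − s_k = -2**k*(8*k**2 + 18*k + 13)*factorial(k + 1) = t_k.
Sum = s_(9) − s_(2); s_(9) = -65028096000, s_(2) = -168 ⇒ -65028095832.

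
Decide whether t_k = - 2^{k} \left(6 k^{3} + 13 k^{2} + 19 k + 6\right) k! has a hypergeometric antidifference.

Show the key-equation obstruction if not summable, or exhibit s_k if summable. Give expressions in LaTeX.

t_(k+1)/t_k = 2*(6*k**4 + 37*k**3 + 94*k**2 + 107*k + 44)/(6*k**3 + 13*k**2 + 19*k + 6).
Factor: A=2*k + 2; B=1; C=k**3 + 13*k**2/6 + 19*k/6 + 1.
Key eq: (2*k + 2)·f(k+1) = (1)·f(k) + (k**3 + 13*k**2/6 + 19*k/6 + 1).
d = 2 from the (1,0,3) case.
Solve for f: f(k) = (3*k**2 - k + 2)/6 (degree 2 ≤ 2).
So s_k = (B(k−1)f/C)·t_k = ((3*k**2 - k + 2)/(6*k**3 + 13*k**2 + 19*k + 6))·t_k = -2**k*(3*k**2 - k + 2)*factorial(k).
Δs = -2**k*(6*k**3 + 13*k**2 + 19*k + 6)*factorial(k), as required.

Yes. s_k = - 2^{k} \left(3 k^{2} - k + 2\right) k!.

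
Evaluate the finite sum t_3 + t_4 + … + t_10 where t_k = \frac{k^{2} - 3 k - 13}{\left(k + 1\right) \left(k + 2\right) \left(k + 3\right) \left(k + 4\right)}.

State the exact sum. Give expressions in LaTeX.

Σ = -1/84

t_(k+1)/t_k = (k**3 - 16*k - 15)/(k**3 + 2*k**2 - 28*k - 65).
A = k + 1, B = k + 5, C = k**2 - 3*k - 13.
f must satisfy (k + 1)·f(k+1) − (k + 4)·f(k) = k**2 - 3*k - 13.
From deg A=1, deg B=1, deg C=2: d=3.
Solve for f: f(k) = -k*(k + 2)*(2*k + 11)/3 (degree 3 ≤ 3).
So s_k = (B(k−1)f/C)·t_k = (-k*(k + 2)*(k + 4)*(2*k + 11)/(3*(k**2 - 3*k - 13)))·t_k = k*(-2*k - 11)/(3*(k**2 + 4*k + 3)).
Δs = (k**2 - 3*k - 13)/(k**4 + 10*k**3 + 35*k**2 + 50*k + 24), as required.
Sum = s_(11) − s_(3); s_(11) = -121/168, s_(3) = -17/24 ⇒ -1/84.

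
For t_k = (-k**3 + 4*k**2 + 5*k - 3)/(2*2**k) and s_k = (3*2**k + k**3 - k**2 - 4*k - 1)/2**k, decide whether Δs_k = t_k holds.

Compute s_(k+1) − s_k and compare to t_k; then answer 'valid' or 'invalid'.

valid; difference matches t_k

s_(k+1) = (6*2**k + k**3 + 2*k**2 - 3*k - 5)/(2*2**k)
s_(k+1) − s_k = (-k**3 + 4*k**2 + 5*k - 3)/(2*2**k)
(s_(k+1) − s_k) − t_k = 0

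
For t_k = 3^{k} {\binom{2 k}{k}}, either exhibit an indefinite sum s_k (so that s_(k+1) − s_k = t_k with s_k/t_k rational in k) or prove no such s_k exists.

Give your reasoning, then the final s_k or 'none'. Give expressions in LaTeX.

Step 1: r(k) = 6*(2*k + 1)/(k + 1).
Take A(k)=12*k + 6, B(k)=k + 1, C(k)=1.
Key eq: (12*k + 6)·f(k+1) = (k)·f(k) + (1).
Bound: deg f ≤ -1.
d = -1 < 0 ⇒ no nonzero polynomial f; not summable.

none (Gosper's algorithm certifies no s_k)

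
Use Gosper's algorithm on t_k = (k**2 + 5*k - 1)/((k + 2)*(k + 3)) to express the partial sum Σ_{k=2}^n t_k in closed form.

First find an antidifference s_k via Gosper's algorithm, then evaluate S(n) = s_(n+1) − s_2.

Compute t_(k+1)/t_k: get (k + 2)*(5*k + (k + 1)**2 + 4)/((k + 4)*(k**2 + 5*k - 1)).
Factor: A=k + 2; B=k + 4; C=k**2 + 5*k - 1.
Key eq: (k + 2)·f(k+1) = (k + 3)·f(k) + (k**2 + 5*k - 1).
Bound: deg f ≤ 2.
Coefficient equations give f(k) = k*(2*k - 3)/2.
R(k) = B(k−1)·f(k)/C(k) = k*(k + 3)*(2*k - 3)/(2*(k**2 + 5*k - 1)); s_k = R·t_k = k*(2*k - 3)/(2*(k + 2)).
Verify: (k**2 + 5*k - 1)/(k**2 + 5*k + 6) matches t_k.
Evaluate: s_(n+1) = (2*n**2 + n - 1)/(2*(n + 3)); subtract s_(2) = 1/4 ⇒ S(n) = (4*n**2 + n - 5)/(4*(n + 3)).

S(n) = (4*n**2 + n - 5)/(4*(n + 3))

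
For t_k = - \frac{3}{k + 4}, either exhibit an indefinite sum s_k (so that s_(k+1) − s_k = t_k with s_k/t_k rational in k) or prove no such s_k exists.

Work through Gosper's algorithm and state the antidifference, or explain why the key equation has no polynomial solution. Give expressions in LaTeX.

r(k) = (k + 4)/(k + 5) after simplifying.
So A=k + 4 and B=k + 5, with C=1.
Need (k + 4)·f(k+1) − (k + 4)·f(k) = 1.
deg f ≤ 0 (via 1,1,0).
Generic f = c0 gives residual -1; -1 = 0 cannot hold, so t_k is not Gosper-summable.

not Gosper-summable; s_k does not exist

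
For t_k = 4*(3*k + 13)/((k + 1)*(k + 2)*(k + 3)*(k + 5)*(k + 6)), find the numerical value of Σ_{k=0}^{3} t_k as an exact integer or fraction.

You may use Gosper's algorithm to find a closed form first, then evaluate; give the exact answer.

t_(k+1)/t_k = (k + 1)*(k + 5)*(3*k + 16)/((k + 4)*(k + 7)*(3*k + 13)).
A = k + 1, B = k + 7, C = k**2 + 25*k/3 + 52/3.
f must satisfy (k + 1)·f(k+1) − (k + 6)·f(k) = k**2 + 25*k/3 + 52/3.
From deg A=1, deg B=1, deg C=2: d=5.
Match coefficients ⇒ f(k) = k*(k + 3)*(k + 4)*(k**2 + 8*k + 17)/30.
Then R = B(k−1)f/C = k*(k + 3)*(k + 6)*(k**2 + 8*k + 17)/(10*(3*k + 13)), so s_k = R(k)·t_k = 2*k*(k**2 + 8*k + 17)/(5*(k**3 + 8*k**2 + 17*k + 10)).
Check: Δs_k = 4*(3*k + 13)/(k**5 + 17*k**4 + 107*k**3 + 307*k**2 + 396*k + 180). ✓
Telescoping: Σ = s_(4) − s_(0) = 52/135 − (0) = 52/135.

Σ = 52/135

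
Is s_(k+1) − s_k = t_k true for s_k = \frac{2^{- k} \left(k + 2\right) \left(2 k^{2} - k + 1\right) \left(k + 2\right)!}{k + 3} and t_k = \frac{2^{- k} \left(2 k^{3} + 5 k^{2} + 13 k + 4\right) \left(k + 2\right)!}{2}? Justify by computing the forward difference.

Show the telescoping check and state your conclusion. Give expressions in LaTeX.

s_(k+1) = (k + 3)*(2*k**2 + 3*k + 2)*factorial(k + 3)/(2*2**k*(k + 4))
s_(k+1) − s_k = (2*k**5 + 17*k**4 + 61*k**3 + 131*k**2 + 139*k + 38)*factorial(k + 2)/(2*2**k*(k + 3)*(k + 4))
(s_(k+1) − s_k) − t_k = -(2*k**4 + 11*k**3 + 24*k**2 + 45*k + 10)*factorial(k + 2)/(2*2**k*(k + 3)*(k + 4))

Invalid: residual - \frac{2^{- k} \left(2 k^{4} + 11 k^{3} + 24 k^{2} + 45 k + 10\right) \left(k + 2\right)!}{2 \left(k + 3\right) \left(k + 4\right)} ≠ 0.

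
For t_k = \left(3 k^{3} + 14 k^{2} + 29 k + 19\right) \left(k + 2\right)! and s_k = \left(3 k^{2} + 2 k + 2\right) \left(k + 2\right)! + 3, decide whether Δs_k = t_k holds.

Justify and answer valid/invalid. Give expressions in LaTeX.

valid; difference matches t_k

s_(k+1) = (2*k + 3*(k + 1)**2 + 4)*factorial(k + 3) + 3
s_(k+1) − s_k = (3*k**3 + 14*k**2 + 29*k + 19)*factorial(k + 2)
(s_(k+1) − s_k) − t_k = 0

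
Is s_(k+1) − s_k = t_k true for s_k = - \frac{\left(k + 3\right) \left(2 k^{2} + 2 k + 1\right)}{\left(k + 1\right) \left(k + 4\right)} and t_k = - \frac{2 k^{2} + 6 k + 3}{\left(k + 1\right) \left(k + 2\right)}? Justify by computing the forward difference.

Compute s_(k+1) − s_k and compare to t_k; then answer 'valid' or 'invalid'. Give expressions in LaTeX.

Invalid: residual \frac{2 \left(4 k^{2} + 11 k + 5\right)}{k^{4} + 12 k^{3} + 49 k^{2} + 78 k + 40} ≠ 0.

s_(k+1) = -(k + 4)*(2*k + 2*(k + 1)**2 + 3)/((k + 2)*(k + 5))
s_(k+1) − s_k = (-2*k**4 - 24*k**3 - 89*k**2 - 125*k - 50)/(k**4 + 12*k**3 + 49*k**2 + 78*k + 40)
(s_(k+1) − s_k) − t_k = 2*(4*k**2 + 11*k + 5)/(k**4 + 12*k**3 + 49*k**2 + 78*k + 40)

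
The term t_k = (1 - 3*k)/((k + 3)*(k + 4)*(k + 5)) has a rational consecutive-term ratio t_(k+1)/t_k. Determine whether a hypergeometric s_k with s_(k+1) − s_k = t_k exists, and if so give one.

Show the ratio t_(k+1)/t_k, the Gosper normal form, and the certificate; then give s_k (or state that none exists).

s_k = k*(2 - k)/(3*(k + 3)*(k + 4))

r(k) = (k + 3)*(3*k + 2)/((k + 6)*(3*k - 1)) after simplifying.
A = k + 3, B = k + 6, C = k - 1/3.
f must satisfy (k + 3)·f(k+1) − (k + 5)·f(k) = k - 1/3.
d = 2 from the (1,1,1) case.
Solving with deg f ≤ 2: f(k) = k*(k - 2)/9.
Certificate R = B(k−1)f/C = k*(k - 2)*(k + 5)/(3*(3*k - 1)) gives s_k = k*(2 - k)/(3*(k + 3)*(k + 4)).
Verify: (1 - 3*k)/(k**3 + 12*k**2 + 47*k + 60) matches t_k.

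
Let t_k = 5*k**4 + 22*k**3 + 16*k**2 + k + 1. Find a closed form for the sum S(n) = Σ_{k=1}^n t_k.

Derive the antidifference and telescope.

r(k) = (5*k**4 + 42*k**3 + 112*k**2 + 119*k + 45)/(5*k**4 + 22*k**3 + 16*k**2 + k + 1) after simplifying.
A = 1, B = 1, C = k**4 + 22*k**3/5 + 16*k**2/5 + k/5 + 1/5.
Solve (1)·f(k+1) − (1)·f(k) = k**4 + 22*k**3/5 + 16*k**2/5 + k/5 + 1/5.
d = 5 from the (0,0,4) case.
Solve for f: f(k) = k*(k**4 + 3*k**3 - 4*k**2 - 2*k + 3)/5 (degree 5 ≤ 5).
Certificate R = B(k−1)f/C = k*(k**4 + 3*k**3 - 4*k**2 - 2*k + 3)/(5*k**4 + 22*k**3 + 16*k**2 + k + 1) gives s_k = k*(k**4 + 3*k**3 - 4*k**2 - 2*k + 3).
Verify: 5*k**4 + 22*k**3 + 16*k**2 + k + 1 matches t_k.
Σ_(k=1)^n t_k = s_(n+1) − s_(1) = (n**5 + 8*n**4 + 18*n**3 + 14*n**2 + 4*n + 1) − (1), i.e. n*(n**4 + 8*n**3 + 18*n**2 + 14*n + 4).

S(n) = n*(n**4 + 8*n**3 + 18*n**2 + 14*n + 4)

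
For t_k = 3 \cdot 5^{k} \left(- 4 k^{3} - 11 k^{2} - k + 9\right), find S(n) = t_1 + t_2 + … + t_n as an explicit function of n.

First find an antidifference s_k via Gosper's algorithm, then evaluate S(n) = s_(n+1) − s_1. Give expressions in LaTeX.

The ratio is 5*(4*k**3 + 23*k**2 + 35*k + 7)/(4*k**3 + 11*k**2 + k - 9).
Factor: A=5; B=1; C=k**3 + 11*k**2/4 + k/4 - 9/4.
Key eq: (5)·f(k+1) = (1)·f(k) + (k**3 + 11*k**2/4 + k/4 - 9/4).
Bound: deg f ≤ 3.
A polynomial solution: f(k) = (k**3 - k**2 - k - 1)/4.
Get s_k = R·t_k = 3*5**k*(-k**3 + k**2 + k + 1) with R(k) = B(k−1)f(k)/C(k) = (k**3 - k**2 - k - 1)/(4*k**3 + 11*k**2 + k - 9).
Verify: 3*5**k*(-4*k**3 - 11*k**2 - k + 9) matches t_k.
Σ_(k=1)^n t_k = s_(n+1) − s_(1) = (15*5**n*(-n**3 - 2*n**2 + 2)) − (30), i.e. -15*5**n*n**3 - 30*5**n*n**2 + 30*5**n - 30.

S(n) = - 15 \cdot 5^{n} n^{3} - 30 \cdot 5^{n} n^{2} + 30 \cdot 5^{n} - 30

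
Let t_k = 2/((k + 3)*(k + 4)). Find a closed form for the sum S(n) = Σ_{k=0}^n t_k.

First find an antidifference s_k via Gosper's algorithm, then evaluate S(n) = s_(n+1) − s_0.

Ratio r(k) = (k + 3)/(k + 5).
So A=k + 3 and B=k + 5, with C=1.
Set up (k + 3)·f(k+1) − (k + 4)·f(k) − (1) = 0.
d = 1 from the (1,1,0) case.
Solving with deg f ≤ 1: f(k) = k/3.
Get s_k = R·t_k = 2*k/(3*(k + 3)) with R(k) = B(k−1)f(k)/C(k) = k*(k + 4)/3.
Check: Δs_k = 2/(k**2 + 7*k + 12). ✓
Evaluate: s_(n+1) = 2*(n + 1)/(3*(n + 4)); subtract s_(0) = 0 ⇒ S(n) = 2*(n + 1)/(3*(n + 4)).

S(n) = 2*(n + 1)/(3*(n + 4))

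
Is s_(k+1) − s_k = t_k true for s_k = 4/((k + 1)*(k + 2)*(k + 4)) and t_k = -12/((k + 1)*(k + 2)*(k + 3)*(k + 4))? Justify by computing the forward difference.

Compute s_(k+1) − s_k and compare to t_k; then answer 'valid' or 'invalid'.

s_(k+1) = 4/((k + 2)*(k + 3)*(k + 5))
s_(k+1) − s_k = 4*(-3*k - 11)/(k**5 + 15*k**4 + 85*k**3 + 225*k**2 + 274*k + 120)
(s_(k+1) − s_k) − t_k = 16/(k**5 + 15*k**4 + 85*k**3 + 225*k**2 + 274*k + 120)

Invalid: residual 16/(k**5 + 15*k**4 + 85*k**3 + 225*k**2 + 274*k + 120) ≠ 0.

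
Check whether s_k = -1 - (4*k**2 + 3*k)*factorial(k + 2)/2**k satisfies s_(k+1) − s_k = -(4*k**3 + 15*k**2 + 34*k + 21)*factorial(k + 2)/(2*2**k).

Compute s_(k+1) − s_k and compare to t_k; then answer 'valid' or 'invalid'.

Valid: the claim telescopes to t_k.

s_(k+1) = -2**(-k - 1)*(3*k + 4*(k + 1)**2 + 3)*factorial(k + 3) - 1
s_(k+1) − s_k = -(4*k**3 + 15*k**2 + 34*k + 21)*factorial(k + 2)/(2*2**k)
(s_(k+1) − s_k) − t_k = 0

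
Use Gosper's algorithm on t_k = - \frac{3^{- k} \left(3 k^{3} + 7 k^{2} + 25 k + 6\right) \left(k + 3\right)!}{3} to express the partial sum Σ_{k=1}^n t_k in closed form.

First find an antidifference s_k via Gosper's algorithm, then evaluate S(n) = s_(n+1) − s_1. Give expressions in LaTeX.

S(n) = 24 - 3^{- n} n^{2} \left(n + 4\right)! - \frac{4 \cdot 3^{- n} n \left(n + 4\right)!}{3} - 3^{- n} \left(n + 4\right)!

t_(k+1)/t_k = (3*k**4 + 28*k**3 + 112*k**2 + 233*k + 164)/(3*(3*k**3 + 7*k**2 + 25*k + 6)).
Factor: A=k/3 + 4/3; B=1; C=k**3 + 7*k**2/3 + 25*k/3 + 2.
Key eq: (k/3 + 4/3)·f(k+1) = (1)·f(k) + (k**3 + 7*k**2/3 + 25*k/3 + 2).
deg f ≤ 2 (via 1,0,3).
Coefficient equations give f(k) = 3*k**2 - 2*k + 2.
Certificate R = B(k−1)f/C = 3*(3*k**2 - 2*k + 2)/(3*k**3 + 7*k**2 + 25*k + 6) gives s_k = -(3*k**2 - 2*k + 2)*factorial(k + 3)/3**k.
Verify: -(3*k**3 + 7*k**2 + 25*k + 6)*factorial(k + 3)/(3*3**k) matches t_k.
Telescope: S(n) = s_(n+1) − s_(1) = -3**(-n - 1)*(3*n**2 + 4*n + 3)*factorial(n + 4) − (-24) = 24 - n**2*factorial(n + 4)/3**n - 4*n*factorial(n + 4)/(3*3**n) - factorial(n + 4)/3**n.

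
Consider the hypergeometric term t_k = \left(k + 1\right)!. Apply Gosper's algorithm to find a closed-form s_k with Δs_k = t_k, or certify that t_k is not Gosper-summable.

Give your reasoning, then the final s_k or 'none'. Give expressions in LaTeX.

none (Gosper's algorithm certifies no s_k)

r(k) = k + 2 after simplifying.
Gosper form: A/B · C(k+1)/C(k) with A=k + 2, B=1, C=1.
Set up (k + 2)·f(k+1) − (1)·f(k) − (1) = 0.
Degrees (1,0,0) ⇒ d ≤ -1.
Bound -1 < 0, so the key equation has no polynomial solution.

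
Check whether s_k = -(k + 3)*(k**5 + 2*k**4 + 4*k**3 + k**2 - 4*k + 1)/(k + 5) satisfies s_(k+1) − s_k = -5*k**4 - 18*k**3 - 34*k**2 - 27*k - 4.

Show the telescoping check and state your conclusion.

s_(k+1) = (-k**6 - 11*k**5 - 50*k**4 - 123*k**3 - 163*k**2 - 97*k - 20)/(k + 6)
s_(k+1) − s_k = (-5*k**6 - 65*k**5 - 300*k**4 - 701*k**3 - 929*k**2 - 568*k - 82)/(k**2 + 11*k + 30)
(s_(k+1) − s_k) − t_k = 2*(4*k**5 + 41*k**4 + 120*k**3 + 196*k**2 + 143*k + 19)/(k**2 + 11*k + 30)

Invalid: residual 2*(4*k**5 + 41*k**4 + 120*k**3 + 196*k**2 + 143*k + 19)/(k**2 + 11*k + 30) ≠ 0.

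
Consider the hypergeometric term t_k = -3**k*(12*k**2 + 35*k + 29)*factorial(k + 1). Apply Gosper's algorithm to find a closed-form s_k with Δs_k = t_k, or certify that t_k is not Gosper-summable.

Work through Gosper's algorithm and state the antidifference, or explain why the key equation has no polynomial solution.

t_(k+1)/t_k = 3*(12*k**3 + 83*k**2 + 194*k + 152)/(12*k**2 + 35*k + 29).
Normal form (A,B,C) = (3*k + 6, 1, k**2 + 35*k/12 + 29/12).
Set up (3*k + 6)·f(k+1) − (1)·f(k) − (k**2 + 35*k/12 + 29/12) = 0.
d = 1 from the (1,0,2) case.
A polynomial solution: f(k) = (4*k + 1)/12.
So s_k = (B(k−1)f/C)·t_k = ((4*k + 1)/(12*k**2 + 35*k + 29))·t_k = -3**k*(4*k + 1)*factorial(k + 1).
s_(k+1) − s_k = -3**k*(12*k**2 + 35*k + 29)*factorial(k + 1) = t_k.

s_k = -3**k*(4*k + 1)*factorial(k + 1)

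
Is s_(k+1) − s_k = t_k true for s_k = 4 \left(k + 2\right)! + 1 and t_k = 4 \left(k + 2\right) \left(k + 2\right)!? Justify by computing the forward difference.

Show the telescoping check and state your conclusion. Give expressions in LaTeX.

valid (s_(k+1) − s_k reduces to t_k)

s_(k+1) = 4*factorial(k + 3) + 1
s_(k+1) − s_k = 4*(k + 2)*factorial(k + 2)
(s_(k+1) − s_k) − t_k = 0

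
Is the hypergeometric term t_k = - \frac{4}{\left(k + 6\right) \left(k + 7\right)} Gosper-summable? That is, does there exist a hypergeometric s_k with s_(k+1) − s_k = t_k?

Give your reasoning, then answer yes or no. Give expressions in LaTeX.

Step 1: r(k) = (k + 6)/(k + 8).
Take A(k)=k + 6, B(k)=k + 8, C(k)=1.
f must satisfy (k + 6)·f(k+1) − (k + 7)·f(k) = 1.
deg f ≤ 1 (via 1,1,0).
Solve for f: f(k) = k/6 (degree 1 ≤ 1).
Then R = B(k−1)f/C = k*(k + 7)/6, so s_k = R(k)·t_k = -2*k/(3*k + 18).
Verify: -4/(k**2 + 13*k + 42) matches t_k.

Yes. s_k = - \frac{2 k}{3 k + 18}.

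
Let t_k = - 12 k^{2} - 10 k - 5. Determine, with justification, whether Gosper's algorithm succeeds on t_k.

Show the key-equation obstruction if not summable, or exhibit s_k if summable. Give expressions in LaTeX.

t_(k+1)/t_k = (12*k**2 + 34*k + 27)/(12*k**2 + 10*k + 5).
A = 1, B = 1, C = k**2 + 5*k/6 + 5/12.
Set up (1)·f(k+1) − (1)·f(k) − (k**2 + 5*k/6 + 5/12) = 0.
d = 3 from the (0,0,2) case.
A polynomial solution: f(k) = k*(4*k**2 - k + 2)/12.
Certificate R = B(k−1)f/C = k*(4*k**2 - k + 2)/(12*k**2 + 10*k + 5) gives s_k = k*(-4*k**2 + k - 2).
s_(k+1) − s_k = -12*k**2 - 10*k - 5 = t_k.

Yes. s_k = k \left(- 4 k^{2} + k - 2\right).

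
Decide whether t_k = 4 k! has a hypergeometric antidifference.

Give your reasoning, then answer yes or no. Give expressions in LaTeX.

The ratio is k + 1.
Take A(k)=k + 1, B(k)=1, C(k)=1.
Solve (k + 1)·f(k+1) − (1)·f(k) = 1.
Degrees (1,0,0) ⇒ d ≤ -1.
Bound -1 < 0, so the key equation has no polynomial solution.

No — key equation has no polynomial f.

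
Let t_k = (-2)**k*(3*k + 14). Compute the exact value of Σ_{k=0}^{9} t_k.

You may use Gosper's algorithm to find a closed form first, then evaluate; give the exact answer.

Σ = -14332

Step 1: r(k) = 2*(-3*k - 17)/(3*k + 14).
Take A(k)=-2, B(k)=1, C(k)=k + 14/3.
Set up (-2)·f(k+1) − (1)·f(k) − (k + 14/3) = 0.
Bound: deg f ≤ 1.
Match coefficients ⇒ f(k) = -(k + 4)/3.
R(k) = B(k−1)·f(k)/C(k) = -(k + 4)/(3*k + 14); s_k = R·t_k = (-2)**k*(-k - 4).
s_(k+1) − s_k = (-2)**k*(3*k + 14) = t_k.
Telescoping: Σ = s_(10) − s_(0) = -14336 − (-4) = -14332.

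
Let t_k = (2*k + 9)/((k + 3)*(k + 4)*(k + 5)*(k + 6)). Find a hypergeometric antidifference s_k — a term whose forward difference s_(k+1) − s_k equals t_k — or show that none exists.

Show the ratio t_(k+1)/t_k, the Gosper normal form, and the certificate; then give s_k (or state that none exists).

s_k = k*(k + 8)/(15*(k**2 + 8*k + 15))

r(k) = (k + 3)*(2*k + 11)/((k + 7)*(2*k + 9)) after simplifying.
A = k + 3, B = k + 7, C = k + 9/2.
Key eq: (k + 3)·f(k+1) = (k + 6)·f(k) + (k + 9/2).
From deg A=1, deg B=1, deg C=1: d=3.
A polynomial solution: f(k) = k*(k + 4)*(k + 8)/30.
Certificate R = B(k−1)f/C = k*(k + 4)*(k + 6)*(k + 8)/(15*(2*k + 9)) gives s_k = k*(k + 8)/(15*(k**2 + 8*k + 15)).
Check: Δs_k = (2*k + 9)/(k**4 + 18*k**3 + 119*k**2 + 342*k + 360). ✓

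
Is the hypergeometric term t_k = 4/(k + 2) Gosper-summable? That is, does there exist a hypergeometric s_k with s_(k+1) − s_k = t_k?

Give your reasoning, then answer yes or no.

Step 1: r(k) = (k + 2)/(k + 3).
A = k + 2, B = k + 3, C = 1.
Solve (k + 2)·f(k+1) − (k + 2)·f(k) = 1.
From deg A=1, deg B=1, deg C=0: d=0.
Write f(k) = c0. Then LHS − RHS = -1, requiring -1 = 0: contradictory. No certificate.

No; the coefficient equations for f are inconsistent.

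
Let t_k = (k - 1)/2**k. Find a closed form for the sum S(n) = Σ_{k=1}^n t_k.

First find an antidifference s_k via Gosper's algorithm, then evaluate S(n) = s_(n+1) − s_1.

S(n) = (2**n - n - 1)/2**n

Step 1: r(k) = k/(2*(k - 1)).
A = 1/2, B = 1, C = k - 1.
Solve (1/2)·f(k+1) − (1)·f(k) = k - 1.
From deg A=0, deg B=0, deg C=1: d=1.
Solving with deg f ≤ 1: f(k) = -2*k.
Then R = B(k−1)f/C = -2*k/(k - 1), so s_k = R(k)·t_k = -2**(1 - k)*k.
Δs = (k - 1)/2**k, as required.
Telescope: S(n) = s_(n+1) − s_(1) = (-n - 1)/2**n − (-1) = (2**n - n - 1)/2**n.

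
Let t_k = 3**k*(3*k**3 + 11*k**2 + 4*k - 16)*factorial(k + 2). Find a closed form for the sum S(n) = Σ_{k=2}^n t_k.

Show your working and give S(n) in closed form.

Ratio r(k) = 3*(3*k**4 + 29*k**3 + 95*k**2 + 107*k + 6)/(3*k**3 + 11*k**2 + 4*k - 16).
Take A(k)=3*k + 9, B(k)=1, C(k)=k**3 + 11*k**2/3 + 4*k/3 - 16/3.
f must satisfy (3*k + 9)·f(k+1) − (1)·f(k) = k**3 + 11*k**2/3 + 4*k/3 - 16/3.
From deg A=1, deg B=0, deg C=3: d=2.
Solve for f: f(k) = (k - 2)*(k + 1)/3 (degree 2 ≤ 2).
Get s_k = R·t_k = 3**k*(k - 2)*(k + 1)*factorial(k + 2) with R(k) = B(k−1)f(k)/C(k) = (k - 2)*(k + 1)/(3*k**3 + 11*k**2 + 4*k - 16).
s_(k+1) − s_k = 3**k*(3*k**3 + 11*k**2 + 4*k - 16)*factorial(k + 2) = t_k.
Telescope: S(n) = s_(n+1) − s_(2) = 3**(n + 1)*(n - 1)*(n + 2)*factorial(n + 3) − (0) = 3**(n + 1)*(n - 1)*(n + 2)*factorial(n + 3).

S(n) = 3**(n + 1)*(n - 1)*(n + 2)*factorial(n + 3)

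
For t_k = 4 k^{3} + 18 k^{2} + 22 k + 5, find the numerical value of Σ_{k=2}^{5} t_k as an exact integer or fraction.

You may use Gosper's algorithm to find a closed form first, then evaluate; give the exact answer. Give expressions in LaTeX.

Σ = 2196

The ratio is (4*k**3 + 30*k**2 + 70*k + 49)/(4*k**3 + 18*k**2 + 22*k + 5).
A = 1, B = 1, C = k**3 + 9*k**2/2 + 11*k/2 + 5/4.
f must satisfy (1)·f(k+1) − (1)·f(k) = k**3 + 9*k**2/2 + 11*k/2 + 5/4.
d = 4 from the (0,0,3) case.
A polynomial solution: f(k) = k*(k**3 + 4*k**2 + 3*k - 3)/4.
R(k) = B(k−1)·f(k)/C(k) = k*(k**3 + 4*k**2 + 3*k - 3)/((2*k + 5)*(2*k**2 + 4*k + 1)); s_k = R·t_k = k*(k**3 + 4*k**2 + 3*k - 3).
s_(k+1) − s_k = 4*k**3 + 18*k**2 + 22*k + 5 = t_k.
Σ_(k=2)^(5) t_k = s_(6) − s_(2) = 2250 − (54) = 2196.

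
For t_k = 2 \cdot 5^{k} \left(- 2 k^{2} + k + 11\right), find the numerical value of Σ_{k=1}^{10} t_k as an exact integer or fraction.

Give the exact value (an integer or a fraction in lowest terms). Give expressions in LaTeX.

Σ = -4150390650

Step 1: r(k) = 5*(2*k**2 + 3*k - 10)/(2*k**2 - k - 11).
Normal form (A,B,C) = (5, 1, k**2 - k/2 - 11/2).
Key eq: (5)·f(k+1) = (1)·f(k) + (k**2 - k/2 - 11/2).
Bound: deg f ≤ 2.
Solve for f: f(k) = (k**2 - 3*k - 3)/4 (degree 2 ≤ 2).
So s_k = (B(k−1)f/C)·t_k = ((k**2 - 3*k - 3)/(2*(2*k**2 - k - 11)))·t_k = 5**k*(-k**2 + 3*k + 3).
Check: Δs_k = 2*5**k*(-2*k**2 + k + 11). ✓
Σ_(k=1)^(10) t_k = s_(11) − s_(1) = -4150390625 − (25) = -4150390650.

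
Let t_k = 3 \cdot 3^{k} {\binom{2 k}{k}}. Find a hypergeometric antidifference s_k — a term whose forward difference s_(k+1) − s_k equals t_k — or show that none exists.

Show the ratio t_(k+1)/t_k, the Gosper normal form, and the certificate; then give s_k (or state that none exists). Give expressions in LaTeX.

Step 1: r(k) = 6*(2*k + 1)/(k + 1).
Factor: A=12*k + 6; B=k + 1; C=1.
f must satisfy (12*k + 6)·f(k+1) − (k)·f(k) = 1.
deg f ≤ -1 (via 1,1,0).
Negative degree bound (-1): no f exists, t_k not Gosper-summable.

none — t_k is not Gosper-summable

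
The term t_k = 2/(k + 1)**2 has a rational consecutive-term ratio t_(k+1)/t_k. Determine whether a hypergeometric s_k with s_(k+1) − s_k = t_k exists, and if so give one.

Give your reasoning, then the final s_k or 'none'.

not Gosper-summable; s_k does not exist

Ratio r(k) = (k + 1)**2/(k + 2)**2.
Take A(k)=k**2 + 2*k + 1, B(k)=k**2 + 4*k + 4, C(k)=1.
Set up (k**2 + 2*k + 1)·f(k+1) − (k**2 + 2*k + 1)·f(k) − (1) = 0.
d = 0 from the (2,2,0) case.
Write f(k) = c0. Then LHS − RHS = -1, requiring -1 = 0: contradictory. No certificate.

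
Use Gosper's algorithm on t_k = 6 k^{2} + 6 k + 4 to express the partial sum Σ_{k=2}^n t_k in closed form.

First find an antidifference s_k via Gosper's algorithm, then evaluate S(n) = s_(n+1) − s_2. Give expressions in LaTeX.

t_(k+1)/t_k = (3*k**2 + 9*k + 8)/(3*k**2 + 3*k + 2).
Factor: A=1; B=1; C=k**2 + k + 2/3.
Set up (1)·f(k+1) − (1)·f(k) − (k**2 + k + 2/3) = 0.
deg f ≤ 3 (via 0,0,2).
A polynomial solution: f(k) = k*(k**2 + 1)/3.
Get s_k = R·t_k = 2*k*(k**2 + 1) with R(k) = B(k−1)f(k)/C(k) = k*(k**2 + 1)/(3*k**2 + 3*k + 2).
Δs = 6*k**2 + 6*k + 4, as required.
Evaluate: s_(n+1) = 2*n**3 + 6*n**2 + 8*n + 4; subtract s_(2) = 20 ⇒ S(n) = 2*n**3 + 6*n**2 + 8*n - 16.

S(n) = 2 n^{3} + 6 n^{2} + 8 n - 16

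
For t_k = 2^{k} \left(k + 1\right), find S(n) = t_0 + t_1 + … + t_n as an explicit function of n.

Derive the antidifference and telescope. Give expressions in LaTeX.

S(n) = 2^{n + 1} n + 1

The ratio is 2*(k + 2)/(k + 1).
A = 2, B = 1, C = k + 1.
Set up (2)·f(k+1) − (1)·f(k) − (k + 1) = 0.
From deg A=0, deg B=0, deg C=1: d=1.
Match coefficients ⇒ f(k) = k - 1.
So s_k = (B(k−1)f/C)·t_k = ((k - 1)/(k + 1))·t_k = 2**k*(k - 1).
Check: Δs_k = 2**k*(k + 1). ✓
Telescope: S(n) = s_(n+1) − s_(0) = 2**(n + 1)*n − (-1) = 2**(n + 1)*n + 1.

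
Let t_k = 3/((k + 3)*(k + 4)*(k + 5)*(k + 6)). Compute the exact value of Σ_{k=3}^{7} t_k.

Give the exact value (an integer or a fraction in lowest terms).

r(k) = (k + 3)/(k + 7) after simplifying.
Normal form (A,B,C) = (k + 3, k + 7, 1).
Set up (k + 3)·f(k+1) − (k + 6)·f(k) − (1) = 0.
Bound: deg f ≤ 3.
A polynomial solution: f(k) = k*(k**2 + 12*k + 47)/180.
R(k) = B(k−1)·f(k)/C(k) = k*(k + 6)*(k**2 + 12*k + 47)/180; s_k = R·t_k = k*(k**2 + 12*k + 47)/(60*(k + 3)*(k + 4)*(k + 5)).
Check: Δs_k = 3/(k**4 + 18*k**3 + 119*k**2 + 342*k + 360). ✓
Σ_(k=3)^(7) t_k = s_(8) − s_(3) = 23/1430 − (23/1680) = 115/48048.

Σ = 115/48048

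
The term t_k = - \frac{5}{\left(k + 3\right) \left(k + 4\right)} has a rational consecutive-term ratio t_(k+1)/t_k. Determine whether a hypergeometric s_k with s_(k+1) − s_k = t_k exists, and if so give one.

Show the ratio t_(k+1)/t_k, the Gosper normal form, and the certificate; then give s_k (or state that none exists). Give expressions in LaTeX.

Compute t_(k+1)/t_k: get (k + 3)/(k + 5).
Normal form (A,B,C) = (k + 3, k + 5, 1).
f must satisfy (k + 3)·f(k+1) − (k + 4)·f(k) = 1.
deg f ≤ 1 (via 1,1,0).
Match coefficients ⇒ f(k) = k/3.
So s_k = (B(k−1)f/C)·t_k = (k*(k + 4)/3)·t_k = -5*k/(3*k + 9).
Verify: -5/(k**2 + 7*k + 12) matches t_k.

s_k = - \frac{5 k}{3 k + 9}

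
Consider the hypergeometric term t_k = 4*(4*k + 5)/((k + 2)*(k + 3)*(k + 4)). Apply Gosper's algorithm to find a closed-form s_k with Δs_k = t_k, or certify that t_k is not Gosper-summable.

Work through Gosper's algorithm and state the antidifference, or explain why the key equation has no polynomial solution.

Ratio r(k) = (k + 2)*(4*k + 9)/((k + 5)*(4*k + 5)).
Take A(k)=k + 2, B(k)=k + 5, C(k)=k + 5/4.
Need (k + 2)·f(k+1) − (k + 4)·f(k) = k + 5/4.
Bound: deg f ≤ 2.
Match coefficients ⇒ f(k) = k*(13*k + 17)/48.
Certificate R = B(k−1)f/C = k*(k + 4)*(13*k + 17)/(12*(4*k + 5)) gives s_k = k*(13*k + 17)/(3*(k + 2)*(k + 3)).
Verify: 4*(4*k + 5)/(k**3 + 9*k**2 + 26*k + 24) matches t_k.

s_k = k*(13*k + 17)/(3*(k + 2)*(k + 3))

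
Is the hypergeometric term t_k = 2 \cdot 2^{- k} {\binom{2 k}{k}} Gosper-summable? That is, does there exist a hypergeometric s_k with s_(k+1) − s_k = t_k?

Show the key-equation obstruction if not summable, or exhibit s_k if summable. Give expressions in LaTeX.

Ratio r(k) = (2*k + 1)/(k + 1).
A = 2*k + 1, B = k + 1, C = 1.
Solve (2*k + 1)·f(k+1) − (k)·f(k) = 1.
deg f ≤ -1 (via 1,1,0).
Bound -1 < 0, so the key equation has no polynomial solution.

No — negative degree bound, so no certificate f.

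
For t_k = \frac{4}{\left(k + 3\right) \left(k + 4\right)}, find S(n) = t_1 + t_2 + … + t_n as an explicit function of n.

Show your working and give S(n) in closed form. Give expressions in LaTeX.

Ratio r(k) = (k + 3)/(k + 5).
Take A(k)=k + 3, B(k)=k + 5, C(k)=1.
Set up (k + 3)·f(k+1) − (k + 4)·f(k) − (1) = 0.
deg f ≤ 1 (via 1,1,0).
Solving with deg f ≤ 1: f(k) = k/3.
R(k) = B(k−1)·f(k)/C(k) = k*(k + 4)/3; s_k = R·t_k = 4*k/(3*(k + 3)).
Δs = 4/(k**2 + 7*k + 12), as required.
Evaluate: s_(n+1) = 4*(n + 1)/(3*(n + 4)); subtract s_(1) = 1/3 ⇒ S(n) = n/(n + 4).

S(n) = \frac{n}{n + 4}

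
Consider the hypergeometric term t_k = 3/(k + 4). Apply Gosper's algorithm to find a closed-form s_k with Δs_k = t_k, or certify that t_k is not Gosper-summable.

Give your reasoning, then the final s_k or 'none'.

none — t_k is not Gosper-summable

The ratio is (k + 4)/(k + 5).
Gosper form: A/B · C(k+1)/C(k) with A=k + 4, B=k + 5, C=1.
Solve (k + 4)·f(k+1) − (k + 4)·f(k) = 1.
deg f ≤ 0 (via 1,1,0).
f = c0 ⇒ A·f(k+1) − B(k−1)·f(k) − C = -1. The system {-1 = 0} is inconsistent; no antidifference.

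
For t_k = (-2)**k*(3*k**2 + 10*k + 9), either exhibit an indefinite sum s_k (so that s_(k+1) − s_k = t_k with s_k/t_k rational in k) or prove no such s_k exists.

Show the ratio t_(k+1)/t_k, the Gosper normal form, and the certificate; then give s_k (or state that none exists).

r(k) = 2*(-3*k**2 - 16*k - 22)/(3*k**2 + 10*k + 9) after simplifying.
A = -2, B = 1, C = k**2 + 10*k/3 + 3.
f must satisfy (-2)·f(k+1) − (1)·f(k) = k**2 + 10*k/3 + 3.
Degrees (0,0,2) ⇒ d ≤ 2.
Solving with deg f ≤ 2: f(k) = -(k + 1)**2/3.
R(k) = B(k−1)·f(k)/C(k) = -(k + 1)**2/(3*k**2 + 10*k + 9); s_k = R·t_k = (-2)**k*(-k**2 - 2*k - 1).
Check: Δs_k = (-2)**k*(3*k**2 + 10*k + 9). ✓

s_k = (-2)**k*(-k**2 - 2*k - 1)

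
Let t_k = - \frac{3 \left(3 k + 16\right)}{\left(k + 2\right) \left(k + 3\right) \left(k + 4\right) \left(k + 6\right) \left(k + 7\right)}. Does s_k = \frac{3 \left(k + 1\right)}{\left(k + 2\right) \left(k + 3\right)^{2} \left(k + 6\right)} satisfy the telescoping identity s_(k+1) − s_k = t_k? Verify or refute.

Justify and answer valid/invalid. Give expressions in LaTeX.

Invalid: residual \frac{24 \left(k^{2} + 9 k + 19\right)}{k^{7} + 29 k^{6} + 351 k^{5} + 2299 k^{4} + 8804 k^{3} + 19716 k^{2} + 23904 k + 12096} ≠ 0.

s_(k+1) = 3*(k + 2)/((k + 3)*(k + 4)**2*(k + 7))
s_(k+1) − s_k = 3*(-(k + 1)*(k + 4)**2*(k + 7) + (k + 2)**2*(k + 3)*(k + 6))/((k + 2)*(k + 3)**2*(k + 4)**2*(k + 6)*(k + 7))
(s_(k+1) − s_k) − t_k = 24*(k**2 + 9*k + 19)/(k**7 + 29*k**6 + 351*k**5 + 2299*k**4 + 8804*k**3 + 19716*k**2 + 23904*k + 12096)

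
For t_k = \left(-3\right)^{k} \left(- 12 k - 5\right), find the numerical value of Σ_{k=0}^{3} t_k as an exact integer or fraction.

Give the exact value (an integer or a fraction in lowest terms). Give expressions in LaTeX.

Σ = 892

The ratio is 3*(-12*k - 17)/(12*k + 5).
Gosper form: A/B · C(k+1)/C(k) with A=-3, B=1, C=k + 5/12.
Set up (-3)·f(k+1) − (1)·f(k) − (k + 5/12) = 0.
Degrees (0,0,1) ⇒ d ≤ 1.
Match coefficients ⇒ f(k) = -(3*k - 1)/12.
R(k) = B(k−1)·f(k)/C(k) = -(3*k - 1)/(12*k + 5); s_k = R·t_k = (-3)**k*(3*k - 1).
Δs = (-3)**k*(-12*k - 5), as required.
Evaluate s at k=4 and k=0: 891 and -1; difference 892.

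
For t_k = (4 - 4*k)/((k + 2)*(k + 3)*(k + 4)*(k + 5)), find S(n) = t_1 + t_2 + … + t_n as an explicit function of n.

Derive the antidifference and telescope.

S(n) = n*(-n**2 - 12*n + 13)/(30*(n**3 + 12*n**2 + 47*n + 60))

The ratio is k*(k + 2)/((k - 1)*(k + 6)).
Gosper form: A/B · C(k+1)/C(k) with A=k + 2, B=k + 6, C=k - 1.
Set up (k + 2)·f(k+1) − (k + 5)·f(k) − (k - 1) = 0.
Degrees (1,1,1) ⇒ d ≤ 3.
Match coefficients ⇒ f(k) = -k/2.
Then R = B(k−1)f/C = -k*(k + 5)/(2*(k - 1)), so s_k = R(k)·t_k = 2*k/((k + 2)*(k + 3)*(k + 4)).
Verify: 4*(1 - k)/(k**4 + 14*k**3 + 71*k**2 + 154*k + 120) matches t_k.
Evaluate: s_(n+1) = 2*(n + 1)/(n**3 + 12*n**2 + 47*n + 60); subtract s_(1) = 1/30 ⇒ S(n) = n*(-n**2 - 12*n + 13)/(30*(n**3 + 12*n**2 + 47*n + 60)).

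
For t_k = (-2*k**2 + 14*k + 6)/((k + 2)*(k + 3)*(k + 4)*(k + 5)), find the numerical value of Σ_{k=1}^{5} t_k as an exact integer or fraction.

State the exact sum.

Σ = 41/360

Step 1: r(k) = (k + 2)*(7*k - (k + 1)**2 + 10)/((k + 6)*(-k**2 + 7*k + 3)).
A = k + 2, B = k + 6, C = k**2 - 7*k - 3.
Need (k + 2)·f(k+1) − (k + 5)·f(k) = k**2 - 7*k - 3.
d = 3 from the (1,1,2) case.
Coefficient equations give f(k) = -k*(k**2 + 33*k + 2)/24.
Get s_k = R·t_k = k*(k**2 + 33*k + 2)/(12*(k + 2)*(k + 3)*(k + 4)) with R(k) = B(k−1)f(k)/C(k) = -k*(k + 5)*(k**2 + 33*k + 2)/(24*(k**2 - 7*k - 3)).
Check: Δs_k = 2*(-k**2 + 7*k + 3)/(k**4 + 14*k**3 + 71*k**2 + 154*k + 120). ✓
Telescoping: Σ = s_(6) − s_(1) = 59/360 − (1/20) = 41/360.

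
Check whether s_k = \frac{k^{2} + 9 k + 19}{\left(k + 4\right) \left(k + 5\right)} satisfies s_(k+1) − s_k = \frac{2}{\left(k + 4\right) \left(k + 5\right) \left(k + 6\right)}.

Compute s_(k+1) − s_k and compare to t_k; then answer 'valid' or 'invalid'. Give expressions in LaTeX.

s_(k+1) = (9*k + (k + 1)**2 + 28)/((k + 5)*(k + 6))
s_(k+1) − s_k = 2/(k**3 + 15*k**2 + 74*k + 120)
(s_(k+1) − s_k) − t_k = 0

valid (s_(k+1) − s_k reduces to t_k)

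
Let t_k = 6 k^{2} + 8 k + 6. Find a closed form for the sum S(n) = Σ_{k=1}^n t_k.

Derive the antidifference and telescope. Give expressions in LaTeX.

r(k) = (3*k**2 + 10*k + 10)/(3*k**2 + 4*k + 3) after simplifying.
Factor: A=1; B=1; C=k**2 + 4*k/3 + 1.
Solve (1)·f(k+1) − (1)·f(k) = k**2 + 4*k/3 + 1.
deg f ≤ 3 (via 0,0,2).
Match coefficients ⇒ f(k) = k*(2*k**2 + k + 3)/6.
Then R = B(k−1)f/C = k*(2*k**2 + k + 3)/(2*(3*k**2 + 4*k + 3)), so s_k = R(k)·t_k = k*(2*k**2 + k + 3).
Verify: 6*k**2 + 8*k + 6 matches t_k.
Σ_(k=1)^n t_k = s_(n+1) − s_(1) = (2*n**3 + 7*n**2 + 11*n + 6) − (6), i.e. n*(2*n**2 + 7*n + 11).

S(n) = n \left(2 n^{2} + 7 n + 11\right)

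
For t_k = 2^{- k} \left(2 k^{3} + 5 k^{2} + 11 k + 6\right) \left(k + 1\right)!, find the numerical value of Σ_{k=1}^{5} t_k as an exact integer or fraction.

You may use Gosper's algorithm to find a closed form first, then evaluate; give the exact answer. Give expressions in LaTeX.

The ratio is (2*k**4 + 15*k**3 + 49*k**2 + 78*k + 48)/(2*(2*k**3 + 5*k**2 + 11*k + 6)).
Factor: A=k/2 + 1; B=1; C=k**3 + 5*k**2/2 + 11*k/2 + 3.
Need (k/2 + 1)·f(k+1) − (1)·f(k) = k**3 + 5*k**2/2 + 11*k/2 + 3.
From deg A=1, deg B=0, deg C=3: d=2.
Match coefficients ⇒ f(k) = k*(2*k + 1).
Then R = B(k−1)f/C = 2*k*(2*k + 1)/(2*k**3 + 5*k**2 + 11*k + 6), so s_k = R(k)·t_k = 2**(1 - k)*k*(2*k + 1)*factorial(k + 1).
Verify: (2*k**3 + 5*k**2 + 11*k + 6)*factorial(k + 1)/2**k matches t_k.
Telescoping: Σ = s_(6) − s_(1) = 12285 − (6) = 12279.

Σ = 12279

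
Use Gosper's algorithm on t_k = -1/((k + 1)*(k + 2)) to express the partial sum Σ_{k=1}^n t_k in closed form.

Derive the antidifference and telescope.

Compute t_(k+1)/t_k: get (k + 1)/(k + 3).
Factor: A=k + 1; B=k + 3; C=1.
Solve (k + 1)·f(k+1) − (k + 2)·f(k) = 1.
deg f ≤ 1 (via 1,1,0).
Match coefficients ⇒ f(k) = k.
So s_k = (B(k−1)f/C)·t_k = (k*(k + 2))·t_k = -k/(k + 1).
s_(k+1) − s_k = -1/(k**2 + 3*k + 2) = t_k.
s_(n+1) = (-n - 1)/(n + 2) and s_(1) = -1/2, so S(n) = -n/(2*n + 4).

S(n) = -n/(2*n + 4)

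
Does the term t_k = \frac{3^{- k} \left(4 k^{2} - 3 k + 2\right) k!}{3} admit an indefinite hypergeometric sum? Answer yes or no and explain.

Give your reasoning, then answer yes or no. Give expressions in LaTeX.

Yes. s_k = 3^{- k} \left(4 k + 1\right) k!.

r(k) = (4*k**3 + 9*k**2 + 8*k + 3)/(3*(4*k**2 - 3*k + 2)) after simplifying.
Factor: A=k/3 + 1/3; B=1; C=k**2 - 3*k/4 + 1/2.
Key eq: (k/3 + 1/3)·f(k+1) = (1)·f(k) + (k**2 - 3*k/4 + 1/2).
From deg A=1, deg B=0, deg C=2: d=1.
A polynomial solution: f(k) = 3*(4*k + 1)/4.
Certificate R = B(k−1)f/C = 3*(4*k + 1)/(4*k**2 - 3*k + 2) gives s_k = (4*k + 1)*factorial(k)/3**k.
s_(k+1) − s_k = (4*k**2 - 3*k + 2)*factorial(k)/(3*3**k) = t_k.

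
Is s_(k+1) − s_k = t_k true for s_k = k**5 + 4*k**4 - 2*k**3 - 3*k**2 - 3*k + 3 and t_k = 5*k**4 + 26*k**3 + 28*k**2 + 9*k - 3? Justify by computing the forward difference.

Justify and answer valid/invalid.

Valid — Δs_k = t_k.

s_(k+1) = k*(k**4 + 9*k**3 + 24*k**2 + 25*k + 6)
s_(k+1) − s_k = 5*k**4 + 26*k**3 + 28*k**2 + 9*k - 3
(s_(k+1) − s_k) − t_k = 0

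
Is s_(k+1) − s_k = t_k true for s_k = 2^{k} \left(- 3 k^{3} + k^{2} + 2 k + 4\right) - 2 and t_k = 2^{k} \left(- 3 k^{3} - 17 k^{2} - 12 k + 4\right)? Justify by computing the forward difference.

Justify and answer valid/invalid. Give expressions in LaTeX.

s_(k+1) = 2*2**k*(2*k - 3*(k + 1)**3 + (k + 1)**2 + 6) - 2
s_(k+1) − s_k = 2**k*(-3*k**3 - 17*k**2 - 12*k + 4)
(s_(k+1) − s_k) − t_k = 0

valid (s_(k+1) − s_k reduces to t_k)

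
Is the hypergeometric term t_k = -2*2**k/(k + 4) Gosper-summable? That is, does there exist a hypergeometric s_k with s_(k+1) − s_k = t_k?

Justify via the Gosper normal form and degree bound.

No; the degree bound rules out any f.

The ratio is 2*(k + 4)/(k + 5).
Normal form (A,B,C) = (2*k + 8, k + 5, 1).
Key eq: (2*k + 8)·f(k+1) = (k + 4)·f(k) + (1).
From deg A=1, deg B=1, deg C=0: d=-1.
Negative degree bound (-1): no f exists, t_k not Gosper-summable.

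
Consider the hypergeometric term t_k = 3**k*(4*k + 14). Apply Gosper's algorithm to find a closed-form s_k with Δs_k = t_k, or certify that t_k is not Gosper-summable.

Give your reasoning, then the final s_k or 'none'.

s_k = 2*3**k*(k + 2)

r(k) = 3*(2*k + 9)/(2*k + 7) after simplifying.
Take A(k)=3, B(k)=1, C(k)=k + 7/2.
Solve (3)·f(k+1) − (1)·f(k) = k + 7/2.
d = 1 from the (0,0,1) case.
Solve for f: f(k) = (k + 2)/2 (degree 1 ≤ 1).
R(k) = B(k−1)·f(k)/C(k) = (k + 2)/(2*k + 7); s_k = R·t_k = 2*3**k*(k + 2).
Δs = 3**k*(4*k + 14), as required.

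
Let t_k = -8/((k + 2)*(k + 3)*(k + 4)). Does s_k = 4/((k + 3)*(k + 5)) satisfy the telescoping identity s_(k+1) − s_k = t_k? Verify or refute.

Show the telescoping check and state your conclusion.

s_(k+1) = 4/((k + 4)*(k + 6))
s_(k+1) − s_k = 4*(-2*k - 9)/(k**4 + 18*k**3 + 119*k**2 + 342*k + 360)
(s_(k+1) − s_k) − t_k = 12*(3*k + 14)/(k**5 + 20*k**4 + 155*k**3 + 580*k**2 + 1044*k + 720)

Invalid: residual 12*(3*k + 14)/(k**5 + 20*k**4 + 155*k**3 + 580*k**2 + 1044*k + 720) ≠ 0.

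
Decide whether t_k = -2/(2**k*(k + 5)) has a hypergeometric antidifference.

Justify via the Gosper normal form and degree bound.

No — key equation has no polynomial f.

Ratio r(k) = (k + 5)/(2*(k + 6)).
Normal form (A,B,C) = (k/2 + 5/2, k + 6, 1).
f must satisfy (k/2 + 5/2)·f(k+1) − (k + 5)·f(k) = 1.
Degrees (1,1,0) ⇒ d ≤ -1.
d = -1 < 0 ⇒ no nonzero polynomial f; not summable.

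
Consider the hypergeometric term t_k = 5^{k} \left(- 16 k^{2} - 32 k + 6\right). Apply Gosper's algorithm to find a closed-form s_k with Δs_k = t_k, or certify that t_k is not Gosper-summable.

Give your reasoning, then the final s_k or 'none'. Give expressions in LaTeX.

r(k) = 5*(8*k**2 + 32*k + 21)/(8*k**2 + 16*k - 3) after simplifying.
A = 5, B = 1, C = k**2 + 2*k - 3/8.
Need (5)·f(k+1) − (1)·f(k) = k**2 + 2*k - 3/8.
From deg A=0, deg B=0, deg C=2: d=2.
Match coefficients ⇒ f(k) = (2*k**2 - k - 2)/8.
So s_k = (B(k−1)f/C)·t_k = ((2*k**2 - k - 2)/(8*k**2 + 16*k - 3))·t_k = 2*5**k*(-2*k**2 + k + 2).
Check: Δs_k = 5**k*(-16*k**2 - 32*k + 6). ✓

s_k = 2 \cdot 5^{k} \left(- 2 k^{2} + k + 2\right)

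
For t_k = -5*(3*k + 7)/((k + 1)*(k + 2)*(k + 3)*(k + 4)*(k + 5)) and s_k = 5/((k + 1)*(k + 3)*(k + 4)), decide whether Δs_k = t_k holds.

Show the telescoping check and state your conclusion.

valid (s_(k+1) − s_k reduces to t_k)

s_(k+1) = 5/((k + 2)*(k + 4)*(k + 5))
s_(k+1) − s_k = 5*(-3*k - 7)/(k**5 + 15*k**4 + 85*k**3 + 225*k**2 + 274*k + 120)
(s_(k+1) − s_k) − t_k = 0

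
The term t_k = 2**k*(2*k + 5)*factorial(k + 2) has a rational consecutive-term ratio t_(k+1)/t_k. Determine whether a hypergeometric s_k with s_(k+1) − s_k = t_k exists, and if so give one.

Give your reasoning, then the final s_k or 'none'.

Compute t_(k+1)/t_k: get 2*(k + 3)*(2*k + 7)/(2*k + 5).
Take A(k)=2*k + 6, B(k)=1, C(k)=k + 5/2.
Need (2*k + 6)·f(k+1) − (1)·f(k) = k + 5/2.
Bound: deg f ≤ 0.
Coefficient equations give f(k) = 1/2.
Get s_k = R·t_k = 2**k*factorial(k + 2) with R(k) = B(k−1)f(k)/C(k) = 1/(2*k + 5).
Δs = 2**k*(2*k + 5)*factorial(k + 2), as required.

s_k = 2**k*factorial(k + 2)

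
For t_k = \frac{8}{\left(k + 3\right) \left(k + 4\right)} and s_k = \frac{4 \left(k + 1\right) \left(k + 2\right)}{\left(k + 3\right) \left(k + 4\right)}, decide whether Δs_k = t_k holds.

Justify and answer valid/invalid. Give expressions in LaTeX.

Invalid: residual \frac{8 \left(k - 1\right)}{k^{3} + 12 k^{2} + 47 k + 60} ≠ 0.

s_(k+1) = 4*(k + 2)*(k + 3)/((k + 4)*(k + 5))
s_(k+1) − s_k = 16*(k + 2)/(k**3 + 12*k**2 + 47*k + 60)
(s_(k+1) − s_k) − t_k = 8*(k - 1)/(k**3 + 12*k**2 + 47*k + 60)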